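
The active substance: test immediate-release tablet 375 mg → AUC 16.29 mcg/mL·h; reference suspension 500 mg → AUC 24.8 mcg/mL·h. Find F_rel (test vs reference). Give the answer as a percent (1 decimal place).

F_rel = 87.6%

F_rel = (AUC_test/D_test) / (AUC_ref/D_ref)
      = (16.29/375) / (24.8/500)
      = 0.04344 / 0.0496 = 0.8758 = 87.58%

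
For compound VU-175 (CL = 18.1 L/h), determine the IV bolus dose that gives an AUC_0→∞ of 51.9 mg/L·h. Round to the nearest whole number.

Dose_iv = CL × AUC_0→∞
     = 18.1 × 51.9 = 939.39 mg

Dose = 939 mg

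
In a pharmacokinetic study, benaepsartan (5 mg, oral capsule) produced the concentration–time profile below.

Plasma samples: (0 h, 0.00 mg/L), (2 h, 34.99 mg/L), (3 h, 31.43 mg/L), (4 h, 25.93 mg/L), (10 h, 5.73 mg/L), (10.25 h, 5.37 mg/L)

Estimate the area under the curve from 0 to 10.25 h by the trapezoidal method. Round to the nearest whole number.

AUC = 193 mg/L·h

Trapezoidal AUC_0→10.25:
  [0→2]: (0.00+34.99)/2 × 2 = 34.99
  [2→3]: (34.99+31.43)/2 × 1 = 33.21
  [3→4]: (31.43+25.93)/2 × 1 = 28.68
  [4→10]: (25.93+5.73)/2 × 6 = 94.98
  [10→10.25]: (5.73+5.37)/2 × 0.25 = 1.3875
  Sum = 193.2475 mg/L·h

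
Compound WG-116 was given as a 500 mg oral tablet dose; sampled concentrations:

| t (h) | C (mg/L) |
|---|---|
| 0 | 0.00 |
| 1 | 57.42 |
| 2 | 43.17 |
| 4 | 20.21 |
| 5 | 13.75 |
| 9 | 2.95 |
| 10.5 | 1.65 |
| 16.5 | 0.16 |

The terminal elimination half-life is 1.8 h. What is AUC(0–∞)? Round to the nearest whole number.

AUC = 202 mg/L·h

Trapezoidal AUC_0→16.5:
  [0→1]: (0.00+57.42)/2 × 1 = 28.71
  [1→2]: (57.42+43.17)/2 × 1 = 50.295
  [2→4]: (43.17+20.21)/2 × 2 = 63.38
  [4→5]: (20.21+13.75)/2 × 1 = 16.98
  [5→9]: (13.75+2.95)/2 × 4 = 33.4
  [9→10.5]: (2.95+1.65)/2 × 1.5 = 3.45
  [10.5→16.5]: (1.65+0.16)/2 × 6 = 5.43
  Sum = 201.645 mg/L·h
k_e = ln2 / t½ = 0.693147 / 1.8 = 0.3851 h^-1
Extrapolated tail: C_last / k_e = 0.16 / 0.3851 = 0.415
AUC_0→∞ = 201.645 + 0.415 = 202.06 mg/L·h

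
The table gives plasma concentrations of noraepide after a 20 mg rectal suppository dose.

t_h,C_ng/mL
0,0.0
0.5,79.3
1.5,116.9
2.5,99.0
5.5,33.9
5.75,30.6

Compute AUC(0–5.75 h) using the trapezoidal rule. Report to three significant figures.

AUC = 433 ng/mL·h

Trapezoidal AUC_0→5.75:
  [0→0.5]: (0.0+79.3)/2 × 0.5 = 19.825
  [0.5→1.5]: (79.3+116.9)/2 × 1 = 98.1
  [1.5→2.5]: (116.9+99.0)/2 × 1 = 107.95
  [2.5→5.5]: (99.0+33.9)/2 × 3 = 199.35
  [5.5→5.75]: (33.9+30.6)/2 × 0.25 = 8.0625
  Sum = 433.2875 ng/mL·h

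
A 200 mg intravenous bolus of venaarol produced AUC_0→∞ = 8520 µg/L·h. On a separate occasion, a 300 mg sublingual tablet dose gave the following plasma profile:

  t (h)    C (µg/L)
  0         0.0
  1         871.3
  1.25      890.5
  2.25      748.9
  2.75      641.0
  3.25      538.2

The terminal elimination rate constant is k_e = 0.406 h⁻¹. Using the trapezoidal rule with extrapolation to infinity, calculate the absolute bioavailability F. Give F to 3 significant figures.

Trapezoidal AUC_0→3.25 (sublingual tablet):
  [0→1]: (0.0+871.3)/2 × 1 = 435.65
  [1→1.25]: (871.3+890.5)/2 × 0.25 = 220.225
  [1.25→2.25]: (890.5+748.9)/2 × 1 = 819.7
  [2.25→2.75]: (748.9+641.0)/2 × 0.5 = 347.475
  [2.75→3.25]: (641.0+538.2)/2 × 0.5 = 294.8
  Sum = 2117.85 µg/L·h
Tail: C_last/k_e = 538.2/0.406 = 1325.616
AUC_0→∞ (sublingual tablet) = 2117.85 + 1325.616 = 3443.466 µg/L·h
F = (AUC_ev/D_ev)/(AUC_iv/D_iv) = (3443.466/300)/(8520/200) = 11.47822/42.6 = 0.2694

F = 0.269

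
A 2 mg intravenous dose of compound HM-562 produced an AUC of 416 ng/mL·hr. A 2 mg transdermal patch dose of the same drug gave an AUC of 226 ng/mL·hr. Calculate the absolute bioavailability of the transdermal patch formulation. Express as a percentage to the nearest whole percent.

F = (AUC_ev / D_ev) / (AUC_iv / D_iv)
  = (226/2) / (416/2)
  = 113 / 208 = 0.5433
  = 54.33%

F = 54%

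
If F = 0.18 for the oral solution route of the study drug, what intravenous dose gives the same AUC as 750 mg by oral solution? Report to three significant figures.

D_iv = 135 mg

Systemic exposure from an extravascular dose = F × D_ev, so the equivalent IV dose is F × D_ev.
D_iv = F × D_ev = 0.18 × 750 = 135 mg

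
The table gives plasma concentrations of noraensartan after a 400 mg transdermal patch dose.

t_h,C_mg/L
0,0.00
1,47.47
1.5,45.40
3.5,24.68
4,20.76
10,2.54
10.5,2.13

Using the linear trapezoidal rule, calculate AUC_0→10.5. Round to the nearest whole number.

Trapezoidal AUC_0→10.5:
  [0→1]: (0.00+47.47)/2 × 1 = 23.735
  [1→1.5]: (47.47+45.40)/2 × 0.5 = 23.2175
  [1.5→3.5]: (45.40+24.68)/2 × 2 = 70.08
  [3.5→4]: (24.68+20.76)/2 × 0.5 = 11.36
  [4→10]: (20.76+2.54)/2 × 6 = 69.9
  [10→10.5]: (2.54+2.13)/2 × 0.5 = 1.1675
  Sum = 199.46 mg/L·h

AUC = 199 mg/L·h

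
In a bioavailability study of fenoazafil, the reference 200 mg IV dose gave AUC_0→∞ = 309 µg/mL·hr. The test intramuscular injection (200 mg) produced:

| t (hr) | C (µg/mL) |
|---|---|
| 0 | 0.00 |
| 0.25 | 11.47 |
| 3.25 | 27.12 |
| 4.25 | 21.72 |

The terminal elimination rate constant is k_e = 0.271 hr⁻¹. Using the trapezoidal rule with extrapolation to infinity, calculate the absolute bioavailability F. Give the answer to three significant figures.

F = 0.530

Trapezoidal AUC_0→4.25 (intramuscular injection):
  [0→0.25]: (0.00+11.47)/2 × 0.25 = 1.43375
  [0.25→3.25]: (11.47+27.12)/2 × 3 = 57.885
  [3.25→4.25]: (27.12+21.72)/2 × 1 = 24.42
  Sum = 83.73875 µg/mL·hr
Tail: C_last/k_e = 21.72/0.271 = 80.148
AUC_0→∞ (intramuscular injection) = 83.73875 + 80.148 = 163.88675 µg/mL·hr
F = (AUC_ev/D_ev)/(AUC_iv/D_iv) = (163.88675/200)/(309/200) = 0.81943375/1.545 = 0.5304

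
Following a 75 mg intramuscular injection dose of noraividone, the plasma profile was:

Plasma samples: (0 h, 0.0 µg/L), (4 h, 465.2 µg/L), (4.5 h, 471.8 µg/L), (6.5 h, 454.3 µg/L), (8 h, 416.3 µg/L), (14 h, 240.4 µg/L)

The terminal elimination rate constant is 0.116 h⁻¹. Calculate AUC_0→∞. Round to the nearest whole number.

AUC = 6786 µg/L·h

Trapezoidal AUC_0→14:
  [0→4]: (0.0+465.2)/2 × 4 = 930.4
  [4→4.5]: (465.2+471.8)/2 × 0.5 = 234.25
  [4.5→6.5]: (471.8+454.3)/2 × 2 = 926.1
  [6.5→8]: (454.3+416.3)/2 × 1.5 = 652.95
  [8→14]: (416.3+240.4)/2 × 6 = 1970.1
  Sum = 4713.8 µg/L·h
Extrapolated tail: C_last / k_e = 240.4 / 0.116 = 2072.414
AUC_0→∞ = 4713.8 + 2072.414 = 6786.214 µg/L·h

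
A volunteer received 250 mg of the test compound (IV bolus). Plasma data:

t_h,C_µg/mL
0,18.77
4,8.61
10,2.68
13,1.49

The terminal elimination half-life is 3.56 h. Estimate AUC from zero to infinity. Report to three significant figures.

AUC = 103 µg/mL·h

Trapezoidal AUC_0→13:
  [0→4]: (18.77+8.61)/2 × 4 = 54.76
  [4→10]: (8.61+2.68)/2 × 6 = 33.87
  [10→13]: (2.68+1.49)/2 × 3 = 6.255
  Sum = 94.885 µg/mL·h
k_e = ln2 / t½ = 0.693147 / 3.56 = 0.1947 h^-1
Extrapolated tail: C_last / k_e = 1.49 / 0.1947 = 7.653
AUC_0→∞ = 94.885 + 7.653 = 102.538 µg/mL·h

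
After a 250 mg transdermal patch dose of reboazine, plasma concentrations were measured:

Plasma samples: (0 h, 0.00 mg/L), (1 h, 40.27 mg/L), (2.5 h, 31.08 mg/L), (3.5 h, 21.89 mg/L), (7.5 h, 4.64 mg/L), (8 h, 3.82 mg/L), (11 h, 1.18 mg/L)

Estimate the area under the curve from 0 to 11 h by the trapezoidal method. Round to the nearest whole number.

AUC = 163 mg/L·h

Trapezoidal AUC_0→11:
  [0→1]: (0.00+40.27)/2 × 1 = 20.135
  [1→2.5]: (40.27+31.08)/2 × 1.5 = 53.5125
  [2.5→3.5]: (31.08+21.89)/2 × 1 = 26.485
  [3.5→7.5]: (21.89+4.64)/2 × 4 = 53.06
  [7.5→8]: (4.64+3.82)/2 × 0.5 = 2.115
  [8→11]: (3.82+1.18)/2 × 3 = 7.5
  Sum = 162.8075 mg/L·h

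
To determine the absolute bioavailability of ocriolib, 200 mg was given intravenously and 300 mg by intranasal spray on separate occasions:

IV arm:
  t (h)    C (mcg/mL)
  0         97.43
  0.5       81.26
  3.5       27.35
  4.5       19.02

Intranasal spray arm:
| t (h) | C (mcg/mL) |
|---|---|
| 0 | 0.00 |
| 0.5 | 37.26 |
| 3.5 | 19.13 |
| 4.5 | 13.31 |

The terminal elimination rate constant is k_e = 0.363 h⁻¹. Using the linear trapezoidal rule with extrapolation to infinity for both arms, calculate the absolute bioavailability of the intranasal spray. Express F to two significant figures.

F = 0.35

Trapezoidal AUC_0→4.5 (IV):
  [0→0.5]: (97.43+81.26)/2 × 0.5 = 44.6725
  [0.5→3.5]: (81.26+27.35)/2 × 3 = 162.915
  [3.5→4.5]: (27.35+19.02)/2 × 1 = 23.185
  Sum = 230.7725 mcg/mL·h
IV tail: 19.02/0.363 = 52.397; AUC_iv,0→∞ = 230.7725 + 52.397 = 283.1695 mcg/mL·h
Trapezoidal AUC_0→4.5 (intranasal spray):
  [0→0.5]: (0.00+37.26)/2 × 0.5 = 9.315
  [0.5→3.5]: (37.26+19.13)/2 × 3 = 84.585
  [3.5→4.5]: (19.13+13.31)/2 × 1 = 16.22
  Sum = 110.12 mcg/mL·h
intranasal spray tail: 13.31/0.363 = 36.667; AUC_ev,0→∞ = 110.12 + 36.667 = 146.787 mcg/mL·h
F = (AUC_ev/D_ev)/(AUC_iv/D_iv) = (146.787/300)/(283.1695/200) = 0.48929/1.4158475 = 0.3456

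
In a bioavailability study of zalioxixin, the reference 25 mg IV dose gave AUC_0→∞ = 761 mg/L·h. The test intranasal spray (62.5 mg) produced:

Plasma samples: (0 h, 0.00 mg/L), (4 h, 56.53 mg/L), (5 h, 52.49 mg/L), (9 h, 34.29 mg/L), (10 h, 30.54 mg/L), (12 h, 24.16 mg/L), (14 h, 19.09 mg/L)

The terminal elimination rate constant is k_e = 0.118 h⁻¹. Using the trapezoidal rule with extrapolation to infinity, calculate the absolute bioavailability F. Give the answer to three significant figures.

Trapezoidal AUC_0→14 (intranasal spray):
  [0→4]: (0.00+56.53)/2 × 4 = 113.06
  [4→5]: (56.53+52.49)/2 × 1 = 54.51
  [5→9]: (52.49+34.29)/2 × 4 = 173.56
  [9→10]: (34.29+30.54)/2 × 1 = 32.415
  [10→12]: (30.54+24.16)/2 × 2 = 54.7
  [12→14]: (24.16+19.09)/2 × 2 = 43.25
  Sum = 471.495 mg/L·h
Tail: C_last/k_e = 19.09/0.118 = 161.780
AUC_0→∞ (intranasal spray) = 471.495 + 161.780 = 633.275 mg/L·h
F = (AUC_ev/D_ev)/(AUC_iv/D_iv) = (633.275/62.5)/(761/25) = 10.1324/30.44 = 0.3329

F = 0.333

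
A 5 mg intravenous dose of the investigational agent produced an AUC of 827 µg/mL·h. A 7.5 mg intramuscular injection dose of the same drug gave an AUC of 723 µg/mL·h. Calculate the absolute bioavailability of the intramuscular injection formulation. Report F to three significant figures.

F = (AUC_ev / D_ev) / (AUC_iv / D_iv)
  = (723/7.5) / (827/5)
  = 96.4 / 165.4 = 0.5828

F = 0.583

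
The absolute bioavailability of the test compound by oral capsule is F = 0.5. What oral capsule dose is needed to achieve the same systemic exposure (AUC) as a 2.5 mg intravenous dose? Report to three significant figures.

For equal systemic exposure: F × D_ev = D_iv
D_ev = D_iv / F = 2.5 / 0.5 = 5 mg

D_oral = 5.00 mg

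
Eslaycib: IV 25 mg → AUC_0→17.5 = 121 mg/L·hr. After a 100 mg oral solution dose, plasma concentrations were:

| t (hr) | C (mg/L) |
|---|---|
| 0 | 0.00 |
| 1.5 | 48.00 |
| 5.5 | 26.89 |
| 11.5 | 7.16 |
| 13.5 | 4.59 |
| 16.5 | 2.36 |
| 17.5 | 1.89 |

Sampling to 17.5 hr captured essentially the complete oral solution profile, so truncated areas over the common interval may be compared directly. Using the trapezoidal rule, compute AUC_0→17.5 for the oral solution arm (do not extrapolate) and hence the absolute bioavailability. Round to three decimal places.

Trapezoidal AUC_0→17.5 (oral solution):
  [0→1.5]: (0.00+48.00)/2 × 1.5 = 36.0
  [1.5→5.5]: (48.00+26.89)/2 × 4 = 149.78
  [5.5→11.5]: (26.89+7.16)/2 × 6 = 102.15
  [11.5→13.5]: (7.16+4.59)/2 × 2 = 11.75
  [13.5→16.5]: (4.59+2.36)/2 × 3 = 10.425
  [16.5→17.5]: (2.36+1.89)/2 × 1 = 2.125
  Sum = 312.23 mg/L·hr
F = (AUC_ev/D_ev)/(AUC_iv/D_iv) = (312.23/100)/(121/25) = 3.1223/4.84 = 0.6451

F = 0.645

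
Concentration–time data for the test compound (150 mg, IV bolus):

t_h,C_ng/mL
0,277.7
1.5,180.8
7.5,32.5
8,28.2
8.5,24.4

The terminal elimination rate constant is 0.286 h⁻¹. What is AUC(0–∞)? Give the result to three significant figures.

AUC = 1100 ng/mL·h

Trapezoidal AUC_0→8.5:
  [0→1.5]: (277.7+180.8)/2 × 1.5 = 343.875
  [1.5→7.5]: (180.8+32.5)/2 × 6 = 639.9
  [7.5→8]: (32.5+28.2)/2 × 0.5 = 15.175
  [8→8.5]: (28.2+24.4)/2 × 0.5 = 13.15
  Sum = 1012.1 ng/mL·h
Extrapolated tail: C_last / k_e = 24.4 / 0.286 = 85.315
AUC_0→∞ = 1012.1 + 85.315 = 1097.415 ng/mL·h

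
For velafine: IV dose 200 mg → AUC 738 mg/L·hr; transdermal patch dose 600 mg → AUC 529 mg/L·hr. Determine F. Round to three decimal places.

F = 0.239

F = (AUC_ev / D_ev) / (AUC_iv / D_iv)
  = (529/600) / (738/200)
  = 0.881667 / 3.69 = 0.2389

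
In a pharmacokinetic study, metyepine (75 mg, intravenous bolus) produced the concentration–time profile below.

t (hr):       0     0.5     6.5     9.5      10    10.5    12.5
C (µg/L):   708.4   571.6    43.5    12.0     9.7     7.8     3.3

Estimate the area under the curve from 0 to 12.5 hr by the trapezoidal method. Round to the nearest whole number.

Trapezoidal AUC_0→12.5:
  [0→0.5]: (708.4+571.6)/2 × 0.5 = 320.0
  [0.5→6.5]: (571.6+43.5)/2 × 6 = 1845.3
  [6.5→9.5]: (43.5+12.0)/2 × 3 = 83.25
  [9.5→10]: (12.0+9.7)/2 × 0.5 = 5.425
  [10→10.5]: (9.7+7.8)/2 × 0.5 = 4.375
  [10.5→12.5]: (7.8+3.3)/2 × 2 = 11.1
  Sum = 2269.45 µg/L·hr

AUC = 2269 µg/L·hr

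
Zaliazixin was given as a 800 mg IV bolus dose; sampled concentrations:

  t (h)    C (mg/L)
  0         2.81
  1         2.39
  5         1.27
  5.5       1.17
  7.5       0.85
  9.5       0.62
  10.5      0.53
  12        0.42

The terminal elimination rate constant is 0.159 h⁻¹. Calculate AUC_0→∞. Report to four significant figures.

Trapezoidal AUC_0→12:
  [0→1]: (2.81+2.39)/2 × 1 = 2.6
  [1→5]: (2.39+1.27)/2 × 4 = 7.32
  [5→5.5]: (1.27+1.17)/2 × 0.5 = 0.61
  [5.5→7.5]: (1.17+0.85)/2 × 2 = 2.02
  [7.5→9.5]: (0.85+0.62)/2 × 2 = 1.47
  [9.5→10.5]: (0.62+0.53)/2 × 1 = 0.575
  [10.5→12]: (0.53+0.42)/2 × 1.5 = 0.7125
  Sum = 15.3075 mg/L·h
Extrapolated tail: C_last / k_e = 0.42 / 0.159 = 2.642
AUC_0→∞ = 15.3075 + 2.642 = 17.9495 mg/L·h

AUC = 17.95 mg/L·h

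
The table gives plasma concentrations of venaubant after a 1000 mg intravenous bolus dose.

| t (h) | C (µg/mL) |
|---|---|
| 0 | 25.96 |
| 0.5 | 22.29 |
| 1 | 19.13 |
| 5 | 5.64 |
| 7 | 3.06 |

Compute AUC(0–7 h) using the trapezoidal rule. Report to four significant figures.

AUC = 80.66 µg/mL·h

Trapezoidal AUC_0→7:
  [0→0.5]: (25.96+22.29)/2 × 0.5 = 12.0625
  [0.5→1]: (22.29+19.13)/2 × 0.5 = 10.355
  [1→5]: (19.13+5.64)/2 × 4 = 49.54
  [5→7]: (5.64+3.06)/2 × 2 = 8.7
  Sum = 80.6575 µg/mL·h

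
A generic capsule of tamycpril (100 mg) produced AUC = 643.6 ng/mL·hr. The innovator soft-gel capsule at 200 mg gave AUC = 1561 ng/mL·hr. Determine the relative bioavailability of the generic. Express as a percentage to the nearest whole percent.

F_rel = (AUC_test/D_test) / (AUC_ref/D_ref)
      = (643.6/100) / (1561/200)
      = 6.436 / 7.805 = 0.8246 = 82.46%

F_rel = 82%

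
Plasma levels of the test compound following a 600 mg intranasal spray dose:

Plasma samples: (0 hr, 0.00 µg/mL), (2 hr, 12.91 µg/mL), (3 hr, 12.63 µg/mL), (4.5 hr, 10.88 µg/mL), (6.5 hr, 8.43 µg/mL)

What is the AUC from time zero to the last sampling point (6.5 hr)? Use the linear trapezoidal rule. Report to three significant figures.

AUC = 62.6 µg/mL·hr

Trapezoidal AUC_0→6.5:
  [0→2]: (0.00+12.91)/2 × 2 = 12.91
  [2→3]: (12.91+12.63)/2 × 1 = 12.77
  [3→4.5]: (12.63+10.88)/2 × 1.5 = 17.6325
  [4.5→6.5]: (10.88+8.43)/2 × 2 = 19.31
  Sum = 62.6225 µg/mL·hr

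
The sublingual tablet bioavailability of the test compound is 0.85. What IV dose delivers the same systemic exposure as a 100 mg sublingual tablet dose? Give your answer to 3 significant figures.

Systemic exposure from an extravascular dose = F × D_ev, so the equivalent IV dose is F × D_ev.
D_iv = F × D_ev = 0.85 × 100 = 85 mg

D_iv = 85.0 mg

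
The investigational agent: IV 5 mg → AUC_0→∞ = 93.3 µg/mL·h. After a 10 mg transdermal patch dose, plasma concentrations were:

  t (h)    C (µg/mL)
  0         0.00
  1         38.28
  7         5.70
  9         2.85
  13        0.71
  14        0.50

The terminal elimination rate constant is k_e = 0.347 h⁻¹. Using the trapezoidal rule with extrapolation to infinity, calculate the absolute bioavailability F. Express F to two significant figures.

Trapezoidal AUC_0→14 (transdermal patch):
  [0→1]: (0.00+38.28)/2 × 1 = 19.14
  [1→7]: (38.28+5.70)/2 × 6 = 131.94
  [7→9]: (5.70+2.85)/2 × 2 = 8.55
  [9→13]: (2.85+0.71)/2 × 4 = 7.12
  [13→14]: (0.71+0.50)/2 × 1 = 0.605
  Sum = 167.355 µg/mL·h
Tail: C_last/k_e = 0.50/0.347 = 1.441
AUC_0→∞ (transdermal patch) = 167.355 + 1.441 = 168.796 µg/mL·h
F = (AUC_ev/D_ev)/(AUC_iv/D_iv) = (168.796/10)/(93.3/5) = 16.8796/18.66 = 0.9046

F = 0.90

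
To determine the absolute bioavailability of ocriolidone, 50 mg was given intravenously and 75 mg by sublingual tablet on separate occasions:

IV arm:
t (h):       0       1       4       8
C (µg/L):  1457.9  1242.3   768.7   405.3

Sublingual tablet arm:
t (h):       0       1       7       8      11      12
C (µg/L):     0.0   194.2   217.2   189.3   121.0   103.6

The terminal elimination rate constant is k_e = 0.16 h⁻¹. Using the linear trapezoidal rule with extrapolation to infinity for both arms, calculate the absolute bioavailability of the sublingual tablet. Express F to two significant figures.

F = 0.20

Trapezoidal AUC_0→8 (IV):
  [0→1]: (1457.9+1242.3)/2 × 1 = 1350.1
  [1→4]: (1242.3+768.7)/2 × 3 = 3016.5
  [4→8]: (768.7+405.3)/2 × 4 = 2348.0
  Sum = 6714.6 µg/L·h
IV tail: 405.3/0.16 = 2533.125; AUC_iv,0→∞ = 6714.6 + 2533.125 = 9247.725 µg/L·h
Trapezoidal AUC_0→12 (sublingual tablet):
  [0→1]: (0.0+194.2)/2 × 1 = 97.1
  [1→7]: (194.2+217.2)/2 × 6 = 1234.2
  [7→8]: (217.2+189.3)/2 × 1 = 203.25
  [8→11]: (189.3+121.0)/2 × 3 = 465.45
  [11→12]: (121.0+103.6)/2 × 1 = 112.3
  Sum = 2112.3 µg/L·h
sublingual tablet tail: 103.6/0.16 = 647.500; AUC_ev,0→∞ = 2112.3 + 647.500 = 2759.8 µg/L·h
F = (AUC_ev/D_ev)/(AUC_iv/D_iv) = (2759.8/75)/(9247.725/50) = 36.7973/184.9545 = 0.1990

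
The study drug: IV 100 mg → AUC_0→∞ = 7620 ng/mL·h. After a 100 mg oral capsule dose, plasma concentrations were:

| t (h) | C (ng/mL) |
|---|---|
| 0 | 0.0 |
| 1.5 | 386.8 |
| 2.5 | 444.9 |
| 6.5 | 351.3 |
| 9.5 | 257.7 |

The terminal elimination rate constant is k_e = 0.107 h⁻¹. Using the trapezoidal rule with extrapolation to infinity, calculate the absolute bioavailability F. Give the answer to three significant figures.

Trapezoidal AUC_0→9.5 (oral capsule):
  [0→1.5]: (0.0+386.8)/2 × 1.5 = 290.1
  [1.5→2.5]: (386.8+444.9)/2 × 1 = 415.85
  [2.5→6.5]: (444.9+351.3)/2 × 4 = 1592.4
  [6.5→9.5]: (351.3+257.7)/2 × 3 = 913.5
  Sum = 3211.85 ng/mL·h
Tail: C_last/k_e = 257.7/0.107 = 2408.411
AUC_0→∞ (oral capsule) = 3211.85 + 2408.411 = 5620.261 ng/mL·h
F = (AUC_ev/D_ev)/(AUC_iv/D_iv) = (5620.261/100)/(7620/100) = 56.20261/76.2 = 0.7376

F = 0.738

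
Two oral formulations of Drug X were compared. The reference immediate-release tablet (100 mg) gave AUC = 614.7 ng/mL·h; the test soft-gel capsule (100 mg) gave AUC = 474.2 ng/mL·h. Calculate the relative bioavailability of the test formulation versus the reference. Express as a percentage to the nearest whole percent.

F_rel = (AUC_test/D_test) / (AUC_ref/D_ref)
      = (474.2/100) / (614.7/100)
      = 4.742 / 6.147 = 0.7714 = 77.14%

F_rel = 77%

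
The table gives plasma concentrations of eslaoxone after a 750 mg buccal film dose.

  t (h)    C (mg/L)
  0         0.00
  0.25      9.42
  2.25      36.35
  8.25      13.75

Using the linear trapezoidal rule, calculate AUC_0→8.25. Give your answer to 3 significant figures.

AUC = 197 mg/L·h

Trapezoidal AUC_0→8.25:
  [0→0.25]: (0.00+9.42)/2 × 0.25 = 1.1775
  [0.25→2.25]: (9.42+36.35)/2 × 2 = 45.77
  [2.25→8.25]: (36.35+13.75)/2 × 6 = 150.3
  Sum = 197.2475 mg/L·h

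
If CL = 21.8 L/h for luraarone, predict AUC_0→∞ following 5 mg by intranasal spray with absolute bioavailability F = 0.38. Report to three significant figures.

AUC_0→∞ = F × Dose / CL
        = 0.38 × 5 / 21.8 = 0.087156 mg/L·h

AUC = 0.0872 mg/L·h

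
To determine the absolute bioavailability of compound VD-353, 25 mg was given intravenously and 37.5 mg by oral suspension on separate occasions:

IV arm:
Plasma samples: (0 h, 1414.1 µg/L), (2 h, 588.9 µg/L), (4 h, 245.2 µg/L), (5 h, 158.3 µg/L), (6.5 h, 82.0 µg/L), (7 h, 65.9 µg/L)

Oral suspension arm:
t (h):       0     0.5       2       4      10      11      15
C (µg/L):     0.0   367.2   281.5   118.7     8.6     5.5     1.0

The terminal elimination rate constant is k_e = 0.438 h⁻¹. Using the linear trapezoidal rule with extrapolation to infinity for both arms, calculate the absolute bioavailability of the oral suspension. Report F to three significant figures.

Trapezoidal AUC_0→7 (IV):
  [0→2]: (1414.1+588.9)/2 × 2 = 2003.0
  [2→4]: (588.9+245.2)/2 × 2 = 834.1
  [4→5]: (245.2+158.3)/2 × 1 = 201.75
  [5→6.5]: (158.3+82.0)/2 × 1.5 = 180.225
  [6.5→7]: (82.0+65.9)/2 × 0.5 = 36.975
  Sum = 3256.05 µg/L·h
IV tail: 65.9/0.438 = 150.457; AUC_iv,0→∞ = 3256.05 + 150.457 = 3406.507 µg/L·h
Trapezoidal AUC_0→15 (oral suspension):
  [0→0.5]: (0.0+367.2)/2 × 0.5 = 91.8
  [0.5→2]: (367.2+281.5)/2 × 1.5 = 486.525
  [2→4]: (281.5+118.7)/2 × 2 = 400.2
  [4→10]: (118.7+8.6)/2 × 6 = 381.9
  [10→11]: (8.6+5.5)/2 × 1 = 7.05
  [11→15]: (5.5+1.0)/2 × 4 = 13.0
  Sum = 1380.475 µg/L·h
oral suspension tail: 1.0/0.438 = 2.283; AUC_ev,0→∞ = 1380.475 + 2.283 = 1382.758 µg/L·h
F = (AUC_ev/D_ev)/(AUC_iv/D_iv) = (1382.758/37.5)/(3406.507/25) = 36.8735/136.26028 = 0.2706

F = 0.271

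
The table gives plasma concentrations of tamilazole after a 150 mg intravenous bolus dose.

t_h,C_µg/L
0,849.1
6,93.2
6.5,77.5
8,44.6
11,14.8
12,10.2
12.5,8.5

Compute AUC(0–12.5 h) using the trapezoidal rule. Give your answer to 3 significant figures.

AUC = 3070 µg/L·h

Trapezoidal AUC_0→12.5:
  [0→6]: (849.1+93.2)/2 × 6 = 2826.9
  [6→6.5]: (93.2+77.5)/2 × 0.5 = 42.675
  [6.5→8]: (77.5+44.6)/2 × 1.5 = 91.575
  [8→11]: (44.6+14.8)/2 × 3 = 89.1
  [11→12]: (14.8+10.2)/2 × 1 = 12.5
  [12→12.5]: (10.2+8.5)/2 × 0.5 = 4.675
  Sum = 3067.425 µg/L·h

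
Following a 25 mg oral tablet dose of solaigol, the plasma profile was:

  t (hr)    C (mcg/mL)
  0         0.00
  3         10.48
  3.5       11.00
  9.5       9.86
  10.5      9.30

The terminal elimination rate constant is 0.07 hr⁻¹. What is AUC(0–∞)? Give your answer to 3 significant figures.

Trapezoidal AUC_0→10.5:
  [0→3]: (0.00+10.48)/2 × 3 = 15.72
  [3→3.5]: (10.48+11.00)/2 × 0.5 = 5.37
  [3.5→9.5]: (11.00+9.86)/2 × 6 = 62.58
  [9.5→10.5]: (9.86+9.30)/2 × 1 = 9.58
  Sum = 93.25 mcg/mL·hr
Extrapolated tail: C_last / k_e = 9.30 / 0.07 = 132.857
AUC_0→∞ = 93.25 + 132.857 = 226.107 mcg/mL·hr

AUC = 226 mcg/mL·hr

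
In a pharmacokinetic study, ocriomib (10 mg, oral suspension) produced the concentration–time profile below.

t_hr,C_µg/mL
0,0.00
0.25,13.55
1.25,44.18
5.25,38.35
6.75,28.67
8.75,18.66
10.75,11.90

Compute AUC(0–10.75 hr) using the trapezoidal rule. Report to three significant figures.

Trapezoidal AUC_0→10.75:
  [0→0.25]: (0.00+13.55)/2 × 0.25 = 1.69375
  [0.25→1.25]: (13.55+44.18)/2 × 1 = 28.865
  [1.25→5.25]: (44.18+38.35)/2 × 4 = 165.06
  [5.25→6.75]: (38.35+28.67)/2 × 1.5 = 50.265
  [6.75→8.75]: (28.67+18.66)/2 × 2 = 47.33
  [8.75→10.75]: (18.66+11.90)/2 × 2 = 30.56
  Sum = 323.77375 µg/mL·hr

AUC = 324 µg/mL·hr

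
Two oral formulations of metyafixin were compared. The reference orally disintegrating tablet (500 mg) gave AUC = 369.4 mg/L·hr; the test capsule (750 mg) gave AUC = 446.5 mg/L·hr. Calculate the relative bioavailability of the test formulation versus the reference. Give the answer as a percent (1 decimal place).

F_rel = 80.6%

F_rel = (AUC_test/D_test) / (AUC_ref/D_ref)
      = (446.5/750) / (369.4/500)
      = 0.595333 / 0.7388 = 0.8058 = 80.58%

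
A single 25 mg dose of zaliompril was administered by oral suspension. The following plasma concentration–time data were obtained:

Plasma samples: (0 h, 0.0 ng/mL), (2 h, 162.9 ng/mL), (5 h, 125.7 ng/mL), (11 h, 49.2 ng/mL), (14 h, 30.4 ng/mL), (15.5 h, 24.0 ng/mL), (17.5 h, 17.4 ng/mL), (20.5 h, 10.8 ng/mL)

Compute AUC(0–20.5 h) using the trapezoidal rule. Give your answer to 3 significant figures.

AUC = 1360 ng/mL·h

Trapezoidal AUC_0→20.5:
  [0→2]: (0.0+162.9)/2 × 2 = 162.9
  [2→5]: (162.9+125.7)/2 × 3 = 432.9
  [5→11]: (125.7+49.2)/2 × 6 = 524.7
  [11→14]: (49.2+30.4)/2 × 3 = 119.4
  [14→15.5]: (30.4+24.0)/2 × 1.5 = 40.8
  [15.5→17.5]: (24.0+17.4)/2 × 2 = 41.4
  [17.5→20.5]: (17.4+10.8)/2 × 3 = 42.3
  Sum = 1364.4 ng/mL·h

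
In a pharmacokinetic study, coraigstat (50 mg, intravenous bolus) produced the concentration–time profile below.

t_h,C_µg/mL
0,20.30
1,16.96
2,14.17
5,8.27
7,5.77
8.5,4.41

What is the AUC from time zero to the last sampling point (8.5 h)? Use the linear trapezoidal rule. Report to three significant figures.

Trapezoidal AUC_0→8.5:
  [0→1]: (20.30+16.96)/2 × 1 = 18.63
  [1→2]: (16.96+14.17)/2 × 1 = 15.565
  [2→5]: (14.17+8.27)/2 × 3 = 33.66
  [5→7]: (8.27+5.77)/2 × 2 = 14.04
  [7→8.5]: (5.77+4.41)/2 × 1.5 = 7.635
  Sum = 89.53 µg/mL·h

AUC = 89.5 µg/mL·h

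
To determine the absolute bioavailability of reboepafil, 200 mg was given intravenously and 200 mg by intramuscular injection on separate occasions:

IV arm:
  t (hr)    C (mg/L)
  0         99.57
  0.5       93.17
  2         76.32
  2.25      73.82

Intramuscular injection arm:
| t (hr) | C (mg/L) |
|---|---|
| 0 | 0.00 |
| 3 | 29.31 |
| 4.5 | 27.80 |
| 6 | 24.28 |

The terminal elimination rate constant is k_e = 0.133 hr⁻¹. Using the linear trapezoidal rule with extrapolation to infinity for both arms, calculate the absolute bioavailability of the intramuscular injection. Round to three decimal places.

Trapezoidal AUC_0→2.25 (IV):
  [0→0.5]: (99.57+93.17)/2 × 0.5 = 48.185
  [0.5→2]: (93.17+76.32)/2 × 1.5 = 127.1175
  [2→2.25]: (76.32+73.82)/2 × 0.25 = 18.7675
  Sum = 194.07 mg/L·hr
IV tail: 73.82/0.133 = 555.038; AUC_iv,0→∞ = 194.07 + 555.038 = 749.108 mg/L·hr
Trapezoidal AUC_0→6 (intramuscular injection):
  [0→3]: (0.00+29.31)/2 × 3 = 43.965
  [3→4.5]: (29.31+27.80)/2 × 1.5 = 42.8325
  [4.5→6]: (27.80+24.28)/2 × 1.5 = 39.06
  Sum = 125.8575 mg/L·hr
intramuscular injection tail: 24.28/0.133 = 182.556; AUC_ev,0→∞ = 125.8575 + 182.556 = 308.4135 mg/L·hr
F = (AUC_ev/D_ev)/(AUC_iv/D_iv) = (308.4135/200)/(749.108/200) = 1.5420675/3.74554 = 0.4117

F = 0.412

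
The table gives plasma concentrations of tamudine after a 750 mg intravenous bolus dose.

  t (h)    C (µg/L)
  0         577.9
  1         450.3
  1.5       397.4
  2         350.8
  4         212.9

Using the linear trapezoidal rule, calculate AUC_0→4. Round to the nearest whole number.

AUC = 1477 µg/L·h

Trapezoidal AUC_0→4:
  [0→1]: (577.9+450.3)/2 × 1 = 514.1
  [1→1.5]: (450.3+397.4)/2 × 0.5 = 211.925
  [1.5→2]: (397.4+350.8)/2 × 0.5 = 187.05
  [2→4]: (350.8+212.9)/2 × 2 = 563.7
  Sum = 1476.775 µg/L·h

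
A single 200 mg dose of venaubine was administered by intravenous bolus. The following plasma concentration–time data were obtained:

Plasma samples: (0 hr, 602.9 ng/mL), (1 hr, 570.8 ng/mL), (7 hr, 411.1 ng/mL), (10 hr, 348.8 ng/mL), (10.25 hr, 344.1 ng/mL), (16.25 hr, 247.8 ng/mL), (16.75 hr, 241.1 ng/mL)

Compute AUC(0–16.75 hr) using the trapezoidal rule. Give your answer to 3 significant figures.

Trapezoidal AUC_0→16.75:
  [0→1]: (602.9+570.8)/2 × 1 = 586.85
  [1→7]: (570.8+411.1)/2 × 6 = 2945.7
  [7→10]: (411.1+348.8)/2 × 3 = 1139.85
  [10→10.25]: (348.8+344.1)/2 × 0.25 = 86.6125
  [10.25→16.25]: (344.1+247.8)/2 × 6 = 1775.7
  [16.25→16.75]: (247.8+241.1)/2 × 0.5 = 122.225
  Sum = 6656.9375 ng/mL·hr

AUC = 6660 ng/mL·hr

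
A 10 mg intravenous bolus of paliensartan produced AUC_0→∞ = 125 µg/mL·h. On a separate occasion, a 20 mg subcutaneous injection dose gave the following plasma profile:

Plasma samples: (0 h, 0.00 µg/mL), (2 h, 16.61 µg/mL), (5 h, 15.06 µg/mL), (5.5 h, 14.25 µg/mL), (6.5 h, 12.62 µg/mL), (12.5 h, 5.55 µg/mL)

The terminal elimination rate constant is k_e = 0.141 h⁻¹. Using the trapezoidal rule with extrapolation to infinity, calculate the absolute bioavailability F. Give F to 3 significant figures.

Trapezoidal AUC_0→12.5 (subcutaneous injection):
  [0→2]: (0.00+16.61)/2 × 2 = 16.61
  [2→5]: (16.61+15.06)/2 × 3 = 47.505
  [5→5.5]: (15.06+14.25)/2 × 0.5 = 7.3275
  [5.5→6.5]: (14.25+12.62)/2 × 1 = 13.435
  [6.5→12.5]: (12.62+5.55)/2 × 6 = 54.51
  Sum = 139.3875 µg/mL·h
Tail: C_last/k_e = 5.55/0.141 = 39.362
AUC_0→∞ (subcutaneous injection) = 139.3875 + 39.362 = 178.7495 µg/mL·h
F = (AUC_ev/D_ev)/(AUC_iv/D_iv) = (178.7495/20)/(125/10) = 8.937475/12.5 = 0.7150

F = 0.715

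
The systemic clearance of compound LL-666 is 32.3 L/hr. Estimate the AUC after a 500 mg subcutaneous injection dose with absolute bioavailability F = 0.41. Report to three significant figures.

AUC_0→∞ = F × Dose / CL
        = 0.41 × 500 / 32.3 = 6.34675 mg/L·hr

AUC = 6.35 mg/L·hr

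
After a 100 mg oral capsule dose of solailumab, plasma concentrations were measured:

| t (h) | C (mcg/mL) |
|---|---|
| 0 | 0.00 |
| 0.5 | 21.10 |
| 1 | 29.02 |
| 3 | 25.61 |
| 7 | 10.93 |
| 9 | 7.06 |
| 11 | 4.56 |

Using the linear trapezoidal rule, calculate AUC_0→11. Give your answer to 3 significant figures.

AUC = 175 mcg/mL·h

Trapezoidal AUC_0→11:
  [0→0.5]: (0.00+21.10)/2 × 0.5 = 5.275
  [0.5→1]: (21.10+29.02)/2 × 0.5 = 12.53
  [1→3]: (29.02+25.61)/2 × 2 = 54.63
  [3→7]: (25.61+10.93)/2 × 4 = 73.08
  [7→9]: (10.93+7.06)/2 × 2 = 17.99
  [9→11]: (7.06+4.56)/2 × 2 = 11.62
  Sum = 175.125 mcg/mL·h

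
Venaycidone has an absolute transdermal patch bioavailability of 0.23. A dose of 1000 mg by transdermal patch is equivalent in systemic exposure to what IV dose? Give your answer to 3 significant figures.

D_iv = 230 mg

Systemic exposure from an extravascular dose = F × D_ev, so the equivalent IV dose is F × D_ev.
D_iv = F × D_ev = 0.23 × 1000 = 230 mg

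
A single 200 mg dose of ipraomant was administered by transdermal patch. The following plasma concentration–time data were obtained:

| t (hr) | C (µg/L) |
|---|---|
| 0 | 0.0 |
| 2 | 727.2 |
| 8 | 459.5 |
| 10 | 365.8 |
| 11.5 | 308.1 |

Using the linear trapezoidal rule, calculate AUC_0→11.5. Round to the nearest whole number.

AUC = 5618 µg/L·hr

Trapezoidal AUC_0→11.5:
  [0→2]: (0.0+727.2)/2 × 2 = 727.2
  [2→8]: (727.2+459.5)/2 × 6 = 3560.1
  [8→10]: (459.5+365.8)/2 × 2 = 825.3
  [10→11.5]: (365.8+308.1)/2 × 1.5 = 505.425
  Sum = 5618.025 µg/L·hr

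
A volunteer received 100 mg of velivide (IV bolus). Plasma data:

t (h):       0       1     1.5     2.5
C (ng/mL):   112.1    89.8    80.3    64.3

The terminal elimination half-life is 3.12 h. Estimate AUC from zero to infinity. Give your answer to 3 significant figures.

AUC = 505 ng/mL·h

Trapezoidal AUC_0→2.5:
  [0→1]: (112.1+89.8)/2 × 1 = 100.95
  [1→1.5]: (89.8+80.3)/2 × 0.5 = 42.525
  [1.5→2.5]: (80.3+64.3)/2 × 1 = 72.3
  Sum = 215.775 ng/mL·h
k_e = ln2 / t½ = 0.693147 / 3.12 = 0.2222 h^-1
Extrapolated tail: C_last / k_e = 64.3 / 0.2222 = 289.379
AUC_0→∞ = 215.775 + 289.379 = 505.154 ng/mL·h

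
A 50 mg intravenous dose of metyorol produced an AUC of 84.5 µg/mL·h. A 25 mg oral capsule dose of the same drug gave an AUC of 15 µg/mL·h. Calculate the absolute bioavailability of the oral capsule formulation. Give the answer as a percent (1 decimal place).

F = 35.5%

F = (AUC_ev / D_ev) / (AUC_iv / D_iv)
  = (15/25) / (84.5/50)
  = 0.6 / 1.69 = 0.3550
  = 35.50%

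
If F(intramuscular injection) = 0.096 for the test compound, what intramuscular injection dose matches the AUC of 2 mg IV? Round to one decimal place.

For equal systemic exposure: F × D_ev = D_iv
D_ev = D_iv / F = 2 / 0.096 = 20.8333 mg

D_intramuscular = 20.8 mg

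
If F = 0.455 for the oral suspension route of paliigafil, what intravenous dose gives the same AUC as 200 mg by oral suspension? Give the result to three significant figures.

D_iv = 91.0 mg

Systemic exposure from an extravascular dose = F × D_ev, so the equivalent IV dose is F × D_ev.
D_iv = F × D_ev = 0.455 × 200 = 91 mg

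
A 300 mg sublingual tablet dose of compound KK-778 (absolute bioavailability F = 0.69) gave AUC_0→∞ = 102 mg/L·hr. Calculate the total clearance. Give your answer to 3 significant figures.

CL = 2.03 L/hr

CL = F × Dose / AUC_0→∞
   = 0.69 × 300 / 102 = 2.02941 L/hr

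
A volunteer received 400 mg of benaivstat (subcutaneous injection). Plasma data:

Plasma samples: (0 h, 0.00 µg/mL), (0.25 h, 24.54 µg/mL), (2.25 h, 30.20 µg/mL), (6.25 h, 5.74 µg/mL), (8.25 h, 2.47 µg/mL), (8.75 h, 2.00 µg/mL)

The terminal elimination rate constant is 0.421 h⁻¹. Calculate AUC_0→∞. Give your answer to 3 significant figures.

AUC = 144 µg/mL·h

Trapezoidal AUC_0→8.75:
  [0→0.25]: (0.00+24.54)/2 × 0.25 = 3.0675
  [0.25→2.25]: (24.54+30.20)/2 × 2 = 54.74
  [2.25→6.25]: (30.20+5.74)/2 × 4 = 71.88
  [6.25→8.25]: (5.74+2.47)/2 × 2 = 8.21
  [8.25→8.75]: (2.47+2.00)/2 × 0.5 = 1.1175
  Sum = 139.015 µg/mL·h
Extrapolated tail: C_last / k_e = 2.00 / 0.421 = 4.751
AUC_0→∞ = 139.015 + 4.751 = 143.766 µg/mL·h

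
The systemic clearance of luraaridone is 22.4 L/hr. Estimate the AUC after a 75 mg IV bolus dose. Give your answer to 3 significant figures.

AUC = 3.35 mg/L·hr

AUC_0→∞ = Dose_iv / CL
        = 75 / 22.4 = 3.34821 mg/L·hr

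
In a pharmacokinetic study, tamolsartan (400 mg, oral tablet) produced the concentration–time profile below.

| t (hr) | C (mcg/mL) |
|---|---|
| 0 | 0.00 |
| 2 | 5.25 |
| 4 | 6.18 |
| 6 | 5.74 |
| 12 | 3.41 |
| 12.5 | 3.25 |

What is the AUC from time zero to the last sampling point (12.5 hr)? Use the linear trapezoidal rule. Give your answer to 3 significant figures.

AUC = 57.7 mcg/mL·hr

Trapezoidal AUC_0→12.5:
  [0→2]: (0.00+5.25)/2 × 2 = 5.25
  [2→4]: (5.25+6.18)/2 × 2 = 11.43
  [4→6]: (6.18+5.74)/2 × 2 = 11.92
  [6→12]: (5.74+3.41)/2 × 6 = 27.45
  [12→12.5]: (3.41+3.25)/2 × 0.5 = 1.665
  Sum = 57.715 mcg/mL·hr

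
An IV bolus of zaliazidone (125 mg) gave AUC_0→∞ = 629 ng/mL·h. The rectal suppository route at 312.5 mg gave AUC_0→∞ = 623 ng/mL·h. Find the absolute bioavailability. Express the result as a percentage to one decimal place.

F = 39.6%

F = (AUC_ev / D_ev) / (AUC_iv / D_iv)
  = (623/312.5) / (629/125)
  = 1.9936 / 5.032 = 0.3962
  = 39.62%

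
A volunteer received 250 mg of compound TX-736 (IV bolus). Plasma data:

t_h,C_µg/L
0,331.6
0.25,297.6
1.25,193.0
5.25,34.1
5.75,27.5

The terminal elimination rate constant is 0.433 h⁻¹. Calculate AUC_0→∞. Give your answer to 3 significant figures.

AUC = 857 µg/L·h

Trapezoidal AUC_0→5.75:
  [0→0.25]: (331.6+297.6)/2 × 0.25 = 78.65
  [0.25→1.25]: (297.6+193.0)/2 × 1 = 245.3
  [1.25→5.25]: (193.0+34.1)/2 × 4 = 454.2
  [5.25→5.75]: (34.1+27.5)/2 × 0.5 = 15.4
  Sum = 793.55 µg/L·h
Extrapolated tail: C_last / k_e = 27.5 / 0.433 = 63.510
AUC_0→∞ = 793.55 + 63.510 = 857.06 µg/L·h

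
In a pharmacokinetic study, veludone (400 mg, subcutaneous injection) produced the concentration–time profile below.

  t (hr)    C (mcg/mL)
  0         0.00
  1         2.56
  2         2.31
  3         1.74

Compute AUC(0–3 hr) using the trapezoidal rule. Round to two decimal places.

Trapezoidal AUC_0→3:
  [0→1]: (0.00+2.56)/2 × 1 = 1.28
  [1→2]: (2.56+2.31)/2 × 1 = 2.435
  [2→3]: (2.31+1.74)/2 × 1 = 2.025
  Sum = 5.74 mcg/mL·hr

AUC = 5.74 mcg/mL·hr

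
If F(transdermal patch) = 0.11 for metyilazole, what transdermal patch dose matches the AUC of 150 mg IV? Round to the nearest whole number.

D_transdermal = 1364 mg

For equal systemic exposure: F × D_ev = D_iv
D_ev = D_iv / F = 150 / 0.11 = 1363.64 mg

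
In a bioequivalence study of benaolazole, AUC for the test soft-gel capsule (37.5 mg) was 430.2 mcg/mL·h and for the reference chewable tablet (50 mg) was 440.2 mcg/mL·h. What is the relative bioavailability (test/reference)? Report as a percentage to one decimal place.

F_rel = (AUC_test/D_test) / (AUC_ref/D_ref)
      = (430.2/37.5) / (440.2/50)
      = 11.472 / 8.804 = 1.3030 = 130.30%

F_rel = 130.3%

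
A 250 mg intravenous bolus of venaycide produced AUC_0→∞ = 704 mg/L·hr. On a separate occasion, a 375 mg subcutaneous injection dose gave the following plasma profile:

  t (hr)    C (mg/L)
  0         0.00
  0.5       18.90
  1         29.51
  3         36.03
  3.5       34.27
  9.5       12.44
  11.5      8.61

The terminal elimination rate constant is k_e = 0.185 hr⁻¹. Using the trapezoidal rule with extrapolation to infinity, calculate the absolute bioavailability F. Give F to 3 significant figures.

F = 0.291

Trapezoidal AUC_0→11.5 (subcutaneous injection):
  [0→0.5]: (0.00+18.90)/2 × 0.5 = 4.725
  [0.5→1]: (18.90+29.51)/2 × 0.5 = 12.1025
  [1→3]: (29.51+36.03)/2 × 2 = 65.54
  [3→3.5]: (36.03+34.27)/2 × 0.5 = 17.575
  [3.5→9.5]: (34.27+12.44)/2 × 6 = 140.13
  [9.5→11.5]: (12.44+8.61)/2 × 2 = 21.05
  Sum = 261.1225 mg/L·hr
Tail: C_last/k_e = 8.61/0.185 = 46.541
AUC_0→∞ (subcutaneous injection) = 261.1225 + 46.541 = 307.6635 mg/L·hr
F = (AUC_ev/D_ev)/(AUC_iv/D_iv) = (307.6635/375)/(704/250) = 0.820436/2.816 = 0.2913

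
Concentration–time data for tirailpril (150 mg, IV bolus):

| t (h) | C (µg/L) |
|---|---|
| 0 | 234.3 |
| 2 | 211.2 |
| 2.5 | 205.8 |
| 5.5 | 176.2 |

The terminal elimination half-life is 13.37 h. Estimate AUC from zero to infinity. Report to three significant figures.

AUC = 4520 µg/L·h

Trapezoidal AUC_0→5.5:
  [0→2]: (234.3+211.2)/2 × 2 = 445.5
  [2→2.5]: (211.2+205.8)/2 × 0.5 = 104.25
  [2.5→5.5]: (205.8+176.2)/2 × 3 = 573.0
  Sum = 1122.75 µg/L·h
k_e = ln2 / t½ = 0.693147 / 13.37 = 0.0518 h^-1
Extrapolated tail: C_last / k_e = 176.2 / 0.0518 = 3401.544
AUC_0→∞ = 1122.75 + 3401.544 = 4524.294 µg/L·h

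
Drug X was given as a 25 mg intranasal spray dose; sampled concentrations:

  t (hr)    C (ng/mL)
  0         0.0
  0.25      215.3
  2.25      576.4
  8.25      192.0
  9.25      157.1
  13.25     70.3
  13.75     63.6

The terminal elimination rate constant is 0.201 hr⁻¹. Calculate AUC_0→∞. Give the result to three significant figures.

AUC = 4100 ng/mL·hr

Trapezoidal AUC_0→13.75:
  [0→0.25]: (0.0+215.3)/2 × 0.25 = 26.9125
  [0.25→2.25]: (215.3+576.4)/2 × 2 = 791.7
  [2.25→8.25]: (576.4+192.0)/2 × 6 = 2305.2
  [8.25→9.25]: (192.0+157.1)/2 × 1 = 174.55
  [9.25→13.25]: (157.1+70.3)/2 × 4 = 454.8
  [13.25→13.75]: (70.3+63.6)/2 × 0.5 = 33.475
  Sum = 3786.6375 ng/mL·hr
Extrapolated tail: C_last / k_e = 63.6 / 0.201 = 316.418
AUC_0→∞ = 3786.6375 + 316.418 = 4103.0555 ng/mL·hr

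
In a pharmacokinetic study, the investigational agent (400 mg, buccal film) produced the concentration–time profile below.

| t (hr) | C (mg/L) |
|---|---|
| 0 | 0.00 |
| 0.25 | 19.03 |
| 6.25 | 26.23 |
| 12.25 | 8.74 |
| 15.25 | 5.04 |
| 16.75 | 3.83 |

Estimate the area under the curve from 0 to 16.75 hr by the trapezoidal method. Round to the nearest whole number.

Trapezoidal AUC_0→16.75:
  [0→0.25]: (0.00+19.03)/2 × 0.25 = 2.37875
  [0.25→6.25]: (19.03+26.23)/2 × 6 = 135.78
  [6.25→12.25]: (26.23+8.74)/2 × 6 = 104.91
  [12.25→15.25]: (8.74+5.04)/2 × 3 = 20.67
  [15.25→16.75]: (5.04+3.83)/2 × 1.5 = 6.6525
  Sum = 270.39125 mg/L·hr

AUC = 270 mg/L·hr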